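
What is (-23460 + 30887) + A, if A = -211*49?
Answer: -2912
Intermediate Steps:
A = -10339
(-23460 + 30887) + A = (-23460 + 30887) - 10339 = 7427 - 10339 = -2912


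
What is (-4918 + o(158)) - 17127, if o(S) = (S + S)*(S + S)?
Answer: 77811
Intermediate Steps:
o(S) = 4*S**2 (o(S) = (2*S)*(2*S) = 4*S**2)
(-4918 + o(158)) - 17127 = (-4918 + 4*158**2) - 17127 = (-4918 + 4*24964) - 17127 = (-4918 + 99856) - 17127 = 94938 - 17127 = 77811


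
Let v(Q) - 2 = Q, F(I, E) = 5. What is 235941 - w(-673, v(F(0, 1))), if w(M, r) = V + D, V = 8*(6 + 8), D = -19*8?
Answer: 235981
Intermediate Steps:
D = -152
V = 112 (V = 8*14 = 112)
v(Q) = 2 + Q
w(M, r) = -40 (w(M, r) = 112 - 152 = -40)
235941 - w(-673, v(F(0, 1))) = 235941 - 1*(-40) = 235941 + 40 = 235981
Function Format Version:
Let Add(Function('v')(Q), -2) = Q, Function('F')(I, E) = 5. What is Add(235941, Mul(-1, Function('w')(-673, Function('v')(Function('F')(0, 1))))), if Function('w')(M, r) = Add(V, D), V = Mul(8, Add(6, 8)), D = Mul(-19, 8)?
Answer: 235981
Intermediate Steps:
D = -152
V = 112 (V = Mul(8, 14) = 112)
Function('v')(Q) = Add(2, Q)
Function('w')(M, r) = -40 (Function('w')(M, r) = Add(112, -152) = -40)
Add(235941, Mul(-1, Function('w')(-673, Function('v')(Function('F')(0, 1))))) = Add(235941, Mul(-1, -40)) = Add(235941, 40) = 235981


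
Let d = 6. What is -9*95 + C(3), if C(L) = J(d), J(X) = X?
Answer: -849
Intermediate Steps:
C(L) = 6
-9*95 + C(3) = -9*95 + 6 = -855 + 6 = -849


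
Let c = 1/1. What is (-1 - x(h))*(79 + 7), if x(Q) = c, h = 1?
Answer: -172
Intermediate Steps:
c = 1
x(Q) = 1
(-1 - x(h))*(79 + 7) = (-1 - 1*1)*(79 + 7) = (-1 - 1)*86 = -2*86 = -172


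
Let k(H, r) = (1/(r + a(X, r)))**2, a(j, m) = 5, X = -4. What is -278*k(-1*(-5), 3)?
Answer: -139/32 ≈ -4.3438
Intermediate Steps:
k(H, r) = (5 + r)**(-2) (k(H, r) = (1/(r + 5))**2 = (1/(5 + r))**2 = (5 + r)**(-2))
-278*k(-1*(-5), 3) = -278/(5 + 3)**2 = -278/8**2 = -278*1/64 = -139/32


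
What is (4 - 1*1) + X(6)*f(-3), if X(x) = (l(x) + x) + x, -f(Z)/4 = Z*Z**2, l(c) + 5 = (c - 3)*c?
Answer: 2703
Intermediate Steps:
l(c) = -5 + c*(-3 + c) (l(c) = -5 + (c - 3)*c = -5 + (-3 + c)*c = -5 + c*(-3 + c))
f(Z) = -4*Z**3 (f(Z) = -4*Z*Z**2 = -4*Z**3)
X(x) = -5 + x**2 - x (X(x) = ((-5 + x**2 - 3*x) + x) + x = (-5 + x**2 - 2*x) + x = -5 + x**2 - x)
(4 - 1*1) + X(6)*f(-3) = (4 - 1*1) + (-5 + 6**2 - 1*6)*(-4*(-3)**3) = (4 - 1) + (-5 + 36 - 6)*(-4*(-27)) = 3 + 25*108 = 3 + 2700 = 2703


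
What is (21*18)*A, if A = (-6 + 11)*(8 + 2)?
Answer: 18900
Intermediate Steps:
A = 50 (A = 5*10 = 50)
(21*18)*A = (21*18)*50 = 378*50 = 18900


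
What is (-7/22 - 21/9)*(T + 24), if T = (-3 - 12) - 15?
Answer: 175/11 ≈ 15.909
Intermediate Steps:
T = -30 (T = -15 - 15 = -30)
(-7/22 - 21/9)*(T + 24) = (-7/22 - 21/9)*(-30 + 24) = (-7*1/22 - 21*⅑)*(-6) = (-7/22 - 7/3)*(-6) = -175/66*(-6) = 175/11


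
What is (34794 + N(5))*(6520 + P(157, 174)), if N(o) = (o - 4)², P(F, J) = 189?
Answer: 233439655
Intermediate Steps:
N(o) = (-4 + o)²
(34794 + N(5))*(6520 + P(157, 174)) = (34794 + (-4 + 5)²)*(6520 + 189) = (34794 + 1²)*6709 = (34794 + 1)*6709 = 34795*6709 = 233439655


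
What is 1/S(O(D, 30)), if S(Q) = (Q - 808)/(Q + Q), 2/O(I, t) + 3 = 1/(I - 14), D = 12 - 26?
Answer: 7/4296 ≈ 0.0016294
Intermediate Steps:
D = -14
O(I, t) = 2/(-3 + 1/(-14 + I)) (O(I, t) = 2/(-3 + 1/(I - 14)) = 2/(-3 + 1/(-14 + I)))
S(Q) = (-808 + Q)/(2*Q) (S(Q) = (-808 + Q)/((2*Q)) = (-808 + Q)*(1/(2*Q)) = (-808 + Q)/(2*Q))
1/S(O(D, 30)) = 1/((-808 + 2*(14 - 1*(-14))/(-43 + 3*(-14)))/(2*((2*(14 - 1*(-14))/(-43 + 3*(-14)))))) = 1/((-808 + 2*(14 + 14)/(-43 - 42))/(2*((2*(14 + 14)/(-43 - 42))))) = 1/((-808 + 2*28/(-85))/(2*((2*28/(-85))))) = 1/((-808 + 2*(-1/85)*28)/(2*((2*(-1/85)*28)))) = 1/((-808 - 56/85)/(2*(-56/85))) = 1/((½)*(-85/56)*(-68736/85)) = 1/(4296/7) = 7/4296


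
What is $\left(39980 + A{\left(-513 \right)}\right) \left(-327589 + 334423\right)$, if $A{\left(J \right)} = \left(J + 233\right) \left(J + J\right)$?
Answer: $2236494840$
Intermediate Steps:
$A{\left(J \right)} = 2 J \left(233 + J\right)$ ($A{\left(J \right)} = \left(233 + J\right) 2 J = 2 J \left(233 + J\right)$)
$\left(39980 + A{\left(-513 \right)}\right) \left(-327589 + 334423\right) = \left(39980 + 2 \left(-513\right) \left(233 - 513\right)\right) \left(-327589 + 334423\right) = \left(39980 + 2 \left(-513\right) \left(-280\right)\right) 6834 = \left(39980 + 287280\right) 6834 = 327260 \cdot 6834 = 2236494840$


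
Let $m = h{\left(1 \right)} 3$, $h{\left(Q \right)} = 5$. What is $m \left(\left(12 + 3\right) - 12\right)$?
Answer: $45$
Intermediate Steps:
$m = 15$ ($m = 5 \cdot 3 = 15$)
$m \left(\left(12 + 3\right) - 12\right) = 15 \left(\left(12 + 3\right) - 12\right) = 15 \left(15 - 12\right) = 15 \cdot 3 = 45$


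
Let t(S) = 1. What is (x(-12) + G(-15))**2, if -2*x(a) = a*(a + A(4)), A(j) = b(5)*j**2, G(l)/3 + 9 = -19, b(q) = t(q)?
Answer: 3600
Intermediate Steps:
b(q) = 1
G(l) = -84 (G(l) = -27 + 3*(-19) = -27 - 57 = -84)
A(j) = j**2 (A(j) = 1*j**2 = j**2)
x(a) = -a*(16 + a)/2 (x(a) = -a*(a + 4**2)/2 = -a*(a + 16)/2 = -a*(16 + a)/2)
(x(-12) + G(-15))**2 = (-1/2*(-12)*(16 - 12) - 84)**2 = (-1/2*(-12)*4 - 84)**2 = (24 - 84)**2 = (-60)**2 = 3600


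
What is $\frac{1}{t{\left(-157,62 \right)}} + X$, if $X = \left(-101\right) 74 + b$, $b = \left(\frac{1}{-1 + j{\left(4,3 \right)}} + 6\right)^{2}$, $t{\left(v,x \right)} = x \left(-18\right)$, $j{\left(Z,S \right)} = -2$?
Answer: $- \frac{2768383}{372} \approx -7441.9$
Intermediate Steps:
$t{\left(v,x \right)} = - 18 x$
$b = \frac{289}{9}$ ($b = \left(\frac{1}{-1 - 2} + 6\right)^{2} = \left(\frac{1}{-3} + 6\right)^{2} = \left(- \frac{1}{3} + 6\right)^{2} = \left(\frac{17}{3}\right)^{2} = \frac{289}{9} \approx 32.111$)
$X = - \frac{66977}{9}$ ($X = \left(-101\right) 74 + \frac{289}{9} = -7474 + \frac{289}{9} = - \frac{66977}{9} \approx -7441.9$)
$\frac{1}{t{\left(-157,62 \right)}} + X = \frac{1}{\left(-18\right) 62} - \frac{66977}{9} = \frac{1}{-1116} - \frac{66977}{9} = - \frac{1}{1116} - \frac{66977}{9} = - \frac{2768383}{372}$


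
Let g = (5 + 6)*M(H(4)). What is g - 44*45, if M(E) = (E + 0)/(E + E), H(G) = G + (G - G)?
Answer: -3949/2 ≈ -1974.5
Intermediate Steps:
H(G) = G (H(G) = G + 0 = G)
M(E) = 1/2 (M(E) = E/((2*E)) = E*(1/(2*E)) = 1/2)
g = 11/2 (g = (5 + 6)*(1/2) = 11*(1/2) = 11/2 ≈ 5.5000)
g - 44*45 = 11/2 - 44*45 = 11/2 - 1980 = -3949/2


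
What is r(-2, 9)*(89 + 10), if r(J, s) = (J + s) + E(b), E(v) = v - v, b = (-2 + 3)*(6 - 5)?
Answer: 693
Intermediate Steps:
b = 1 (b = 1*1 = 1)
E(v) = 0
r(J, s) = J + s (r(J, s) = (J + s) + 0 = J + s)
r(-2, 9)*(89 + 10) = (-2 + 9)*(89 + 10) = 7*99 = 693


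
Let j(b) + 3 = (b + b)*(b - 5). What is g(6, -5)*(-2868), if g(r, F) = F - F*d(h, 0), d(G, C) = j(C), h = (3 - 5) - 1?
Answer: 57360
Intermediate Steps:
j(b) = -3 + 2*b*(-5 + b) (j(b) = -3 + (b + b)*(b - 5) = -3 + (2*b)*(-5 + b) = -3 + 2*b*(-5 + b))
h = -3 (h = -2 - 1 = -3)
d(G, C) = -3 - 10*C + 2*C²
g(r, F) = 4*F (g(r, F) = F - F*(-3 - 10*0 + 2*0²) = F - F*(-3 + 0 + 2*0) = F - F*(-3 + 0 + 0) = F - F*(-3) = F - (-3)*F = F + 3*F = 4*F)
g(6, -5)*(-2868) = (4*(-5))*(-2868) = -20*(-2868) = 57360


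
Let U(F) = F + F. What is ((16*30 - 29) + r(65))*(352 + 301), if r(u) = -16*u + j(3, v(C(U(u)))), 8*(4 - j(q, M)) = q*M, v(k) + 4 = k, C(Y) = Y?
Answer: -1651437/4 ≈ -4.1286e+5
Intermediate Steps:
U(F) = 2*F
v(k) = -4 + k
j(q, M) = 4 - M*q/8 (j(q, M) = 4 - q*M/8 = 4 - M*q/8)
r(u) = 11/2 - 67*u/4 (r(u) = -16*u + (4 - ⅛*(-4 + 2*u)*3) = -16*u + (4 + (3/2 - 3*u/4)) = -16*u + (11/2 - 3*u/4) = 11/2 - 67*u/4)
((16*30 - 29) + r(65))*(352 + 301) = ((16*30 - 29) + (11/2 - 67/4*65))*(352 + 301) = ((480 - 29) + (11/2 - 4355/4))*653 = (451 - 4333/4)*653 = -2529/4*653 = -1651437/4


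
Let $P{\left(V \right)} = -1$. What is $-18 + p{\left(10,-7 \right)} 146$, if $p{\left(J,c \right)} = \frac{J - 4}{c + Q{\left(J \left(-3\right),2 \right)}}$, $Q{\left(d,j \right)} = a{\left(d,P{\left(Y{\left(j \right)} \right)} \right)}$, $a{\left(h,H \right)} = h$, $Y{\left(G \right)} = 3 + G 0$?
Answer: $- \frac{1542}{37} \approx -41.676$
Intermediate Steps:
$Y{\left(G \right)} = 3$ ($Y{\left(G \right)} = 3 + 0 = 3$)
$Q{\left(d,j \right)} = d$
$p{\left(J,c \right)} = \frac{-4 + J}{c - 3 J}$ ($p{\left(J,c \right)} = \frac{J - 4}{c + J \left(-3\right)} = \frac{-4 + J}{c - 3 J}$)
$-18 + p{\left(10,-7 \right)} 146 = -18 + \frac{4 - 10}{\left(-1\right) \left(-7\right) + 3 \cdot 10} \cdot 146 = -18 + \frac{4 - 10}{7 + 30} \cdot 146 = -18 + \frac{1}{37} \left(-6\right) 146 = -18 - \frac{876}{37} = - \frac{1542}{37}$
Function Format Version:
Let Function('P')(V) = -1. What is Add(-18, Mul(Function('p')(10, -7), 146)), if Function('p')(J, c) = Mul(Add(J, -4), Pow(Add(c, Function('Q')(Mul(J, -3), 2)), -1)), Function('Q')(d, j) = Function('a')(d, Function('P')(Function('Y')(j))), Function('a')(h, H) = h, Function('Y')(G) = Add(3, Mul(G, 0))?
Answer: Rational(-1542, 37) ≈ -41.676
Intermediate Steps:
Function('Y')(G) = 3 (Function('Y')(G) = Add(3, 0) = 3)
Function('Q')(d, j) = d
Function('p')(J, c) = Mul(Pow(Add(c, Mul(-3, J)), -1), Add(-4, J)) (Function('p')(J, c) = Mul(Add(J, -4), Pow(Add(c, Mul(J, -3)), -1)) = Mul(Add(-4, J), Pow(Add(c, Mul(-3, J)), -1)) = Mul(Pow(Add(c, Mul(-3, J)), -1), Add(-4, J)))
Add(-18, Mul(Function('p')(10, -7), 146)) = Add(-18, Mul(Mul(Pow(Add(Mul(-1, -7), Mul(3, 10)), -1), Add(4, Mul(-1, 10))), 146)) = Add(-18, Mul(Mul(Pow(Add(7, 30), -1), Add(4, -10)), 146)) = Add(-18, Mul(Mul(Pow(37, -1), -6), 146)) = Add(-18, Mul(Mul(Rational(1, 37), -6), 146)) = Add(-18, Mul(Rational(-6, 37), 146)) = Add(-18, Rational(-876, 37)) = Rational(-1542, 37)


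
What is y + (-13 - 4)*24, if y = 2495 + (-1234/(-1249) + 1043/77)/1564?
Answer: 44845229927/21487796 ≈ 2087.0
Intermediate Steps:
y = 53612250695/21487796 (y = 2495 + (-1234*(-1/1249) + 1043*(1/77))*(1/1564) = 2495 + (1234/1249 + 149/11)*(1/1564) = 2495 + (199675/13739)*(1/1564) = 2495 + 199675/21487796 = 53612250695/21487796 ≈ 2495.0)
y + (-13 - 4)*24 = 53612250695/21487796 + (-13 - 4)*24 = 53612250695/21487796 - 17*24 = 53612250695/21487796 - 408 = 44845229927/21487796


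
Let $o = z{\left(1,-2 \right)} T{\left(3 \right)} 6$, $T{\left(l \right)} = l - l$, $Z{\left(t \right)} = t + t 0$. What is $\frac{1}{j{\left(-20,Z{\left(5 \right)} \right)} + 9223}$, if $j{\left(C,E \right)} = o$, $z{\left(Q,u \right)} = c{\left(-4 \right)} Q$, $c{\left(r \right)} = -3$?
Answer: $\frac{1}{9223} \approx 0.00010842$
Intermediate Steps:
$Z{\left(t \right)} = t$ ($Z{\left(t \right)} = t + 0 = t$)
$z{\left(Q,u \right)} = - 3 Q$
$T{\left(l \right)} = 0$
$o = 0$ ($o = \left(-3\right) 1 \cdot 0 \cdot 6 = \left(-3\right) 0 \cdot 6 = 0 \cdot 6 = 0$)
$j{\left(C,E \right)} = 0$
$\frac{1}{j{\left(-20,Z{\left(5 \right)} \right)} + 9223} = \frac{1}{0 + 9223} = \frac{1}{9223}$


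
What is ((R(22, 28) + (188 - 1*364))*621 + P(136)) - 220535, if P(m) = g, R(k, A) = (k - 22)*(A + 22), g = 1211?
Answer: -328620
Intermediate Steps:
R(k, A) = (-22 + k)*(22 + A)
P(m) = 1211
((R(22, 28) + (188 - 1*364))*621 + P(136)) - 220535 = (((-484 - 22*28 + 22*22 + 28*22) + (188 - 1*364))*621 + 1211) - 220535 = (((-484 - 616 + 484 + 616) + (188 - 364))*621 + 1211) - 220535 = ((0 - 176)*621 + 1211) - 220535 = (-176*621 + 1211) - 220535 = (-109296 + 1211) - 220535 = -108085 - 220535 = -328620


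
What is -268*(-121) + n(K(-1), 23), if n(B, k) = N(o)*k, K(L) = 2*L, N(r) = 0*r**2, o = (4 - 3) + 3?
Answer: 32428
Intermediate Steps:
o = 4 (o = 1 + 3 = 4)
N(r) = 0
n(B, k) = 0 (n(B, k) = 0*k = 0)
-268*(-121) + n(K(-1), 23) = -268*(-121) + 0 = 32428 + 0 = 32428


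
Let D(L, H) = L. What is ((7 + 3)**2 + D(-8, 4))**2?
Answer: 8464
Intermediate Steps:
((7 + 3)**2 + D(-8, 4))**2 = ((7 + 3)**2 - 8)**2 = (10**2 - 8)**2 = (100 - 8)**2 = 92**2 = 8464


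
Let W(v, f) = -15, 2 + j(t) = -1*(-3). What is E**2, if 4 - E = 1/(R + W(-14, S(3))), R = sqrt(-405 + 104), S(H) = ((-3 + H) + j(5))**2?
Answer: (-1095*I + 488*sqrt(301))/(2*(-38*I + 15*sqrt(301))) ≈ 16.228 + 0.26575*I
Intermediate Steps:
j(t) = 1 (j(t) = -2 - 1*(-3) = -2 + 3 = 1)
S(H) = (-2 + H)**2 (S(H) = ((-3 + H) + 1)**2 = (-2 + H)**2)
R = I*sqrt(301) (R = sqrt(-301) = I*sqrt(301) ≈ 17.349*I)
E = 4 - 1/(-15 + I*sqrt(301)) (E = 4 - 1/(I*sqrt(301) - 15) = 4 - 1/(-15 + I*sqrt(301)) ≈ 4.0285 + 0.032984*I)
E**2 = (2119/526 + I*sqrt(301)/526)**2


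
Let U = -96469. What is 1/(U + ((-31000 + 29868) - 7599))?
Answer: -1/105200 ≈ -9.5057e-6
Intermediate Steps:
1/(U + ((-31000 + 29868) - 7599)) = 1/(-96469 + ((-31000 + 29868) - 7599)) = 1/(-96469 + (-1132 - 7599)) = 1/(-96469 - 8731) = 1/(-105200) = -1/105200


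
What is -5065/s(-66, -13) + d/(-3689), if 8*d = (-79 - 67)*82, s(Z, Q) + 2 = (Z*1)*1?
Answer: 1105091/14756 ≈ 74.891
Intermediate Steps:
s(Z, Q) = -2 + Z (s(Z, Q) = -2 + (Z*1)*1 = -2 + Z*1 = -2 + Z)
d = -2993/2 (d = ((-79 - 67)*82)/8 = (-146*82)/8 = (⅛)*(-11972) = -2993/2 ≈ -1496.5)
-5065/s(-66, -13) + d/(-3689) = -5065/(-2 - 66) - 2993/2/(-3689) = -5065/(-68) - 2993/2*(-1/3689) = -5065*(-1/68) + 2993/7378 = 5065/68 + 2993/7378 = 1105091/14756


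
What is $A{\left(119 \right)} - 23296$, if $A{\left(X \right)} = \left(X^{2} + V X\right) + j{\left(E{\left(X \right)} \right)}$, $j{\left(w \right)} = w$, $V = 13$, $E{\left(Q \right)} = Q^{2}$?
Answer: $6573$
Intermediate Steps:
$A{\left(X \right)} = 2 X^{2} + 13 X$ ($A{\left(X \right)} = \left(X^{2} + 13 X\right) + X^{2} = 2 X^{2} + 13 X$)
$A{\left(119 \right)} - 23296 = 119 \left(13 + 2 \cdot 119\right) - 23296 = 119 \left(13 + 238\right) - 23296 = 119 \cdot 251 - 23296 = 29869 - 23296 = 6573$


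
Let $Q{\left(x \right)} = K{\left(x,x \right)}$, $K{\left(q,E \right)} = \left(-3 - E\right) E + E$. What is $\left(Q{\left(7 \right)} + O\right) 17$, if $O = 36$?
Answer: $-459$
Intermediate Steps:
$K{\left(q,E \right)} = E + E \left(-3 - E\right)$ ($K{\left(q,E \right)} = E \left(-3 - E\right) + E = E + E \left(-3 - E\right)$)
$Q{\left(x \right)} = - x \left(2 + x\right)$
$\left(Q{\left(7 \right)} + O\right) 17 = \left(\left(-1\right) 7 \left(2 + 7\right) + 36\right) 17 = \left(\left(-1\right) 7 \cdot 9 + 36\right) 17 = \left(-63 + 36\right) 17 = \left(-27\right) 17 = -459$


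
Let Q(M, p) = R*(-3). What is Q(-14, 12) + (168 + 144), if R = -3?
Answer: 321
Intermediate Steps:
Q(M, p) = 9 (Q(M, p) = -3*(-3) = 9)
Q(-14, 12) + (168 + 144) = 9 + (168 + 144) = 9 + 312 = 321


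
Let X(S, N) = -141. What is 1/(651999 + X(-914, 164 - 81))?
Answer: 1/651858 ≈ 1.5341e-6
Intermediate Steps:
1/(651999 + X(-914, 164 - 81)) = 1/(651999 - 141) = 1/651858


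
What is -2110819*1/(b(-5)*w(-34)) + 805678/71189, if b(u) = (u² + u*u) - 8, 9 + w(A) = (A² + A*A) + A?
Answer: -73487591747/6784169322 ≈ -10.832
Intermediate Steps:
w(A) = -9 + A + 2*A² (w(A) = -9 + ((A² + A*A) + A) = -9 + ((A² + A²) + A) = -9 + (2*A² + A) = -9 + (A + 2*A²) = -9 + A + 2*A²)
b(u) = -8 + 2*u² (b(u) = (u² + u²) - 8 = 2*u² - 8 = -8 + 2*u²)
-2110819*1/(b(-5)*w(-34)) + 805678/71189 = -2110819*1/((-8 + 2*(-5)²)*(-9 - 34 + 2*(-34)²)) + 805678/71189 = -2110819*1/((-8 + 2*25)*(-9 - 34 + 2*1156)) + 805678*(1/71189) = -2110819*1/((-8 + 50)*(-9 - 34 + 2312)) + 805678/71189 = -2110819/(42*2269) + 805678/71189 = -2110819/95298 + 805678/71189 = -73487591747/6784169322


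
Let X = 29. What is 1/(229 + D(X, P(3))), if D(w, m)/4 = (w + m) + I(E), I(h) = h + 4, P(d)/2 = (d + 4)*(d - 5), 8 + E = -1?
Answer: 1/213 ≈ 0.0046948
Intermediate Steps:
E = -9 (E = -8 - 1 = -9)
P(d) = 2*(-5 + d)*(4 + d) (P(d) = 2*((d + 4)*(d - 5)) = 2*((4 + d)*(-5 + d)) = 2*((-5 + d)*(4 + d)) = 2*(-5 + d)*(4 + d))
I(h) = 4 + h
D(w, m) = -20 + 4*m + 4*w (D(w, m) = 4*((w + m) + (4 - 9)) = 4*((m + w) - 5) = 4*(-5 + m + w) = -20 + 4*m + 4*w)
1/(229 + D(X, P(3))) = 1/(229 + (-20 + 4*(-40 - 2*3 + 2*3²) + 4*29)) = 1/(229 + (-20 + 4*(-40 - 6 + 2*9) + 116)) = 1/(229 + (-20 + 4*(-40 - 6 + 18) + 116)) = 1/(229 + (-20 + 4*(-28) + 116)) = 1/(229 + (-20 - 112 + 116)) = 1/(229 - 16) = 1/213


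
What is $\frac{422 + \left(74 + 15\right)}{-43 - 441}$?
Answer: $- \frac{511}{484} \approx -1.0558$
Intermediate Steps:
$\frac{422 + \left(74 + 15\right)}{-43 - 441} = \frac{422 + 89}{-484} = 511 \left(- \frac{1}{484}\right) = - \frac{511}{484}$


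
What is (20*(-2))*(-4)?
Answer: 160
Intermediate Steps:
(20*(-2))*(-4) = -40*(-4) = 160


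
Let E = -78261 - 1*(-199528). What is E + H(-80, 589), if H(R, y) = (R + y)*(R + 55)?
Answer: 108542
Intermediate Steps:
H(R, y) = (55 + R)*(R + y) (H(R, y) = (R + y)*(55 + R) = (55 + R)*(R + y))
E = 121267 (E = -78261 + 199528 = 121267)
E + H(-80, 589) = 121267 + ((-80)² + 55*(-80) + 55*589 - 80*589) = 121267 + (6400 - 4400 + 32395 - 47120) = 121267 - 12725 = 108542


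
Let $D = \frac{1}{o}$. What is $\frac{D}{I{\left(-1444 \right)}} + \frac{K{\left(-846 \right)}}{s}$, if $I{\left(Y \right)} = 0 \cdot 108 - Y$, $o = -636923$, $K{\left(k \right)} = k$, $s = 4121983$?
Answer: $- \frac{778084544935}{3791057063878196} \approx -0.00020524$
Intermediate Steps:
$D = - \frac{1}{636923}$ ($D = \frac{1}{-636923} = - \frac{1}{636923} \approx -1.57 \cdot 10^{-6}$)
$I{\left(Y \right)} = - Y$ ($I{\left(Y \right)} = 0 - Y = - Y$)
$\frac{D}{I{\left(-1444 \right)}} + \frac{K{\left(-846 \right)}}{s} = - \frac{1}{636923 \left(\left(-1\right) \left(-1444\right)\right)} - \frac{846}{4121983} = - \frac{1}{636923 \cdot 1444} - \frac{846}{4121983} = \left(- \frac{1}{636923}\right) \frac{1}{1444} - \frac{846}{4121983} = - \frac{1}{919716812} - \frac{846}{4121983} = - \frac{778084544935}{3791057063878196}$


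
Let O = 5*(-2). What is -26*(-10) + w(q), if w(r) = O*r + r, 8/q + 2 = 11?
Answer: 252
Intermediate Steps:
q = 8/9 (q = 8/(-2 + 11) = 8/9 ≈ 0.88889)
O = -10
w(r) = -9*r (w(r) = -10*r + r = -9*r)
-26*(-10) + w(q) = -26*(-10) - 9*8/9 = 260 - 8 = 252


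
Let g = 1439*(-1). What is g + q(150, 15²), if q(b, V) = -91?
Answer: -1530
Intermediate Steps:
g = -1439
g + q(150, 15²) = -1439 - 91 = -1530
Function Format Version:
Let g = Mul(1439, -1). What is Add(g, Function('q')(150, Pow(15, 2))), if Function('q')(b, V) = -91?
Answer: -1530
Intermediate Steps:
g = -1439
Add(g, Function('q')(150, Pow(15, 2))) = Add(-1439, -91) = -1530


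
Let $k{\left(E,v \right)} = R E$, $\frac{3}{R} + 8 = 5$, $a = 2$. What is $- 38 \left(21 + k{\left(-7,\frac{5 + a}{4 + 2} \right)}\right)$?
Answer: $-1064$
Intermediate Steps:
$R = -1$ ($R = \frac{3}{-8 + 5} = \frac{3}{-3} = 3 \left(- \frac{1}{3}\right) = -1$)
$k{\left(E,v \right)} = - E$
$- 38 \left(21 + k{\left(-7,\frac{5 + a}{4 + 2} \right)}\right) = - 38 \left(21 - -7\right) = - 38 \left(21 + 7\right) = \left(-38\right) 28 = -1064$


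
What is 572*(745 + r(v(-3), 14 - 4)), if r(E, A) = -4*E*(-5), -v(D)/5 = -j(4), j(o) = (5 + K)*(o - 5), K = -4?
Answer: 368940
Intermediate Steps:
j(o) = -5 + o (j(o) = (5 - 4)*(o - 5) = 1*(-5 + o) = -5 + o)
v(D) = -5 (v(D) = -(-5)*(-5 + 4) = -(-5)*(-1) = -5*1 = -5)
r(E, A) = 20*E
572*(745 + r(v(-3), 14 - 4)) = 572*(745 + 20*(-5)) = 572*(745 - 100) = 572*645 = 368940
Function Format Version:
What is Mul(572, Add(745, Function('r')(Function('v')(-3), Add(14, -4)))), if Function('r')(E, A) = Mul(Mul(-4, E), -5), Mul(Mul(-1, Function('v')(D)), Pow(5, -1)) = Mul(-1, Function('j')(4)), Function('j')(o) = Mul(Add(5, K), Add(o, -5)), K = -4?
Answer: 368940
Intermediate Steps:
Function('j')(o) = Add(-5, o) (Function('j')(o) = Mul(Add(5, -4), Add(o, -5)) = Mul(1, Add(-5, o)) = Add(-5, o))
Function('v')(D) = -5 (Function('v')(D) = Mul(-5, Mul(-1, Add(-5, 4))) = Mul(-5, Mul(-1, -1)) = Mul(-5, 1) = -5)
Function('r')(E, A) = Mul(20, E)
Mul(572, Add(745, Function('r')(Function('v')(-3), Add(14, -4)))) = Mul(572, Add(745, Mul(20, -5))) = Mul(572, Add(745, -100)) = Mul(572, 645) = 368940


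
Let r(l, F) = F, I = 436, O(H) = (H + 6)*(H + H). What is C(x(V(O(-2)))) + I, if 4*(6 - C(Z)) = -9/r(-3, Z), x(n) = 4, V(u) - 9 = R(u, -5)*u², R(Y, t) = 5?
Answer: 7081/16 ≈ 442.56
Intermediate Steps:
O(H) = 2*H*(6 + H) (O(H) = (6 + H)*(2*H) = 2*H*(6 + H))
V(u) = 9 + 5*u²
C(Z) = 6 + 9/(4*Z) (C(Z) = 6 - (-9)/(4*Z) = 6 + 9/(4*Z))
C(x(V(O(-2)))) + I = (6 + (9/4)/4) + 436 = (6 + (9/4)*(¼)) + 436 = (6 + 9/16) + 436 = 105/16 + 436 = 7081/16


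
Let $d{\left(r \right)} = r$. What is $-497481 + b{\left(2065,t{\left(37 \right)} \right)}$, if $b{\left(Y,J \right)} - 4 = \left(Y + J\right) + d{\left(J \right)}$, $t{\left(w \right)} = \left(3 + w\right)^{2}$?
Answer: $-492212$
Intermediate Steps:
$b{\left(Y,J \right)} = 4 + Y + 2 J$ ($b{\left(Y,J \right)} = 4 + \left(\left(Y + J\right) + J\right) = 4 + \left(\left(J + Y\right) + J\right) = 4 + \left(Y + 2 J\right) = 4 + Y + 2 J$)
$-497481 + b{\left(2065,t{\left(37 \right)} \right)} = -497481 + \left(4 + 2065 + 2 \left(3 + 37\right)^{2}\right) = -497481 + \left(4 + 2065 + 2 \cdot 40^{2}\right) = -497481 + \left(4 + 2065 + 2 \cdot 1600\right) = -497481 + \left(4 + 2065 + 3200\right) = -497481 + 5269 = -492212$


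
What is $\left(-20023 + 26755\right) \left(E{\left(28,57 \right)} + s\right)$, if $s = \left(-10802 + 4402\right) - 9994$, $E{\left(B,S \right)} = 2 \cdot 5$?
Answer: $-110297088$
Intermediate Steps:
$E{\left(B,S \right)} = 10$
$s = -16394$ ($s = -6400 - 9994 = -16394$)
$\left(-20023 + 26755\right) \left(E{\left(28,57 \right)} + s\right) = \left(-20023 + 26755\right) \left(10 - 16394\right) = 6732 \left(-16384\right) = -110297088$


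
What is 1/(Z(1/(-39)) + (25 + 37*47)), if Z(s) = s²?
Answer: 1521/2683045 ≈ 0.00056689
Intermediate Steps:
1/(Z(1/(-39)) + (25 + 37*47)) = 1/((1/(-39))² + (25 + 37*47)) = 1/((-1/39)² + (25 + 1739)) = 1/(1/1521 + 1764) = 1/(2683045/1521) = 1521/2683045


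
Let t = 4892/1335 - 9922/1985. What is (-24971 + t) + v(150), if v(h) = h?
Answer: -2631142589/105999 ≈ -24822.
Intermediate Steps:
t = -141410/105999 (t = 4892*(1/1335) - 9922*1/1985 = 4892/1335 - 9922/1985 = -141410/105999 ≈ -1.3341)
(-24971 + t) + v(150) = (-24971 - 141410/105999) + 150 = -2647042439/105999 + 150 = -2631142589/105999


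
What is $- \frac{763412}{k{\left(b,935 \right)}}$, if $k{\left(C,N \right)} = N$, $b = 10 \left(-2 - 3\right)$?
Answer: $- \frac{763412}{935} \approx -816.48$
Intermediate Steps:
$b = -50$ ($b = 10 \left(-5\right) = -50$)
$- \frac{763412}{k{\left(b,935 \right)}} = - \frac{763412}{935}$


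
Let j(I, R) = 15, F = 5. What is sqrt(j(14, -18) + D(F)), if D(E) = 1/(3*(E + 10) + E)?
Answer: sqrt(1502)/10 ≈ 3.8756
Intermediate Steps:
D(E) = 1/(30 + 4*E) (D(E) = 1/(3*(10 + E) + E) = 1/((30 + 3*E) + E) = 1/(30 + 4*E))
sqrt(j(14, -18) + D(F)) = sqrt(15 + 1/(2*(15 + 2*5))) = sqrt(15 + 1/(2*(15 + 10))) = sqrt(15 + (1/2)/25) = sqrt(15 + (1/2)*(1/25)) = sqrt(15 + 1/50) = sqrt(751/50) = sqrt(1502)/10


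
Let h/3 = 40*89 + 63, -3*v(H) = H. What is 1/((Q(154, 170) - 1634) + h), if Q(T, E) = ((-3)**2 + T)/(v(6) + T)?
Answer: 152/1403883 ≈ 0.00010827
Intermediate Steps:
v(H) = -H/3
h = 10869 (h = 3*(40*89 + 63) = 3*(3560 + 63) = 3*3623 = 10869)
Q(T, E) = (9 + T)/(-2 + T) (Q(T, E) = ((-3)**2 + T)/(-1/3*6 + T) = (9 + T)/(-2 + T))
1/((Q(154, 170) - 1634) + h) = 1/(((9 + 154)/(-2 + 154) - 1634) + 10869) = 1/((163/152 - 1634) + 10869) = 1/(-248205/152 + 10869) = 1/(1403883/152) = 152/1403883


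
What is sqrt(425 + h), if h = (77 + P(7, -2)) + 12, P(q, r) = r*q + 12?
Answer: 16*sqrt(2) ≈ 22.627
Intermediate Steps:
P(q, r) = 12 + q*r (P(q, r) = q*r + 12 = 12 + q*r)
h = 87 (h = (77 + (12 + 7*(-2))) + 12 = (77 + (12 - 14)) + 12 = (77 - 2) + 12 = 75 + 12 = 87)
sqrt(425 + h) = sqrt(425 + 87) = sqrt(512) = 16*sqrt(2)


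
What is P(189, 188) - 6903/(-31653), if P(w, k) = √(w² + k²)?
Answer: 767/3517 + √71065 ≈ 266.80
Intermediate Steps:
P(w, k) = √(k² + w²)
P(189, 188) - 6903/(-31653) = √(188² + 189²) - 6903/(-31653) = √(35344 + 35721) - 6903*(-1)/31653 = √71065 - 1*(-767/3517) = √71065 + 767/3517 = 767/3517 + √71065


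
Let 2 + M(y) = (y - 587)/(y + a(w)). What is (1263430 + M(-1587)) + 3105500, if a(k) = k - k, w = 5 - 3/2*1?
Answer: 6933490910/1587 ≈ 4.3689e+6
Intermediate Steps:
w = 7/2 (w = 5 - 3*½*1 = 5 - 3/2*1 = 5 - 3/2 = 7/2 ≈ 3.5000)
a(k) = 0
M(y) = -2 + (-587 + y)/y (M(y) = -2 + (y - 587)/(y + 0) = -2 + (-587 + y)/y)
(1263430 + M(-1587)) + 3105500 = (1263430 + (-587 - 1*(-1587))/(-1587)) + 3105500 = (1263430 - (-587 + 1587)/1587) + 3105500 = (1263430 - 1/1587*1000) + 3105500 = (1263430 - 1000/1587) + 3105500 = 2005062410/1587 + 3105500 = 6933490910/1587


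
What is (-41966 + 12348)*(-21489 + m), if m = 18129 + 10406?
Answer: -208688428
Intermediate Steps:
m = 28535
(-41966 + 12348)*(-21489 + m) = (-41966 + 12348)*(-21489 + 28535) = -29618*7046 = -208688428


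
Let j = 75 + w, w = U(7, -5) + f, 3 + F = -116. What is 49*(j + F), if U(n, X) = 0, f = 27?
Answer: -833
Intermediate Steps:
F = -119 (F = -3 - 116 = -119)
w = 27 (w = 0 + 27 = 27)
j = 102 (j = 75 + 27 = 102)
49*(j + F) = 49*(102 - 119) = 49*(-17) = -833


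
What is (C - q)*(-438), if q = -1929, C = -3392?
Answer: 640794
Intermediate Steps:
(C - q)*(-438) = (-3392 - 1*(-1929))*(-438) = (-3392 + 1929)*(-438) = -1463*(-438) = 640794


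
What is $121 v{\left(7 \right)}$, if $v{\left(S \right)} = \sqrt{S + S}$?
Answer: $121 \sqrt{14} \approx 452.74$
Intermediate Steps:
$v{\left(S \right)} = \sqrt{2} \sqrt{S}$ ($v{\left(S \right)} = \sqrt{2 S} = \sqrt{2} \sqrt{S}$)
$121 v{\left(7 \right)} = 121 \sqrt{2} \sqrt{7} = 121 \sqrt{14}$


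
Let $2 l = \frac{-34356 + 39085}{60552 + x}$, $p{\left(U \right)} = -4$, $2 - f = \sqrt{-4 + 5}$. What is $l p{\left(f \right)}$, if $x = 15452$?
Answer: $- \frac{4729}{38002} \approx -0.12444$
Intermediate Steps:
$f = 1$ ($f = 2 - \sqrt{-4 + 5} = 2 - \sqrt{1} = 2 - 1 = 1$)
$l = \frac{4729}{152008}$ ($l = \frac{\left(-34356 + 39085\right) \frac{1}{60552 + 15452}}{2} = \frac{4729 \cdot \frac{1}{76004}}{2} = \frac{1}{2} \cdot \frac{4729}{76004} = \frac{4729}{152008} \approx 0.03111$)
$l p{\left(f \right)} = \frac{4729}{152008} \left(-4\right) = - \frac{4729}{38002}$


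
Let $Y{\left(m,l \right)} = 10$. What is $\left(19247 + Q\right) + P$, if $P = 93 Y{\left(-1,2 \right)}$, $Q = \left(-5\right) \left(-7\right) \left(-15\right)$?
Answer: $19652$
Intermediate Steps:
$Q = -525$ ($Q = 35 \left(-15\right) = -525$)
$P = 930$ ($P = 93 \cdot 10 = 930$)
$\left(19247 + Q\right) + P = \left(19247 - 525\right) + 930 = 18722 + 930 = 19652$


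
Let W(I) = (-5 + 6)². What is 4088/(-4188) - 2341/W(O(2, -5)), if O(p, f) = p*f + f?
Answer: -2452049/1047 ≈ -2342.0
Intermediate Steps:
O(p, f) = f + f*p (O(p, f) = f*p + f = f + f*p)
W(I) = 1 (W(I) = 1² = 1)
4088/(-4188) - 2341/W(O(2, -5)) = 4088/(-4188) - 2341/1 = 4088*(-1/4188) - 2341*1 = -1022/1047 - 2341 = -2452049/1047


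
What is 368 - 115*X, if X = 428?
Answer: -48852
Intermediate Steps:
368 - 115*X = 368 - 115*428 = 368 - 49220 = -48852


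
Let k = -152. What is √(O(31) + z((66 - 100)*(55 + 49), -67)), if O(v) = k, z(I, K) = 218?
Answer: √66 ≈ 8.1240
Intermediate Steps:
O(v) = -152
√(O(31) + z((66 - 100)*(55 + 49), -67)) = √(-152 + 218) = √66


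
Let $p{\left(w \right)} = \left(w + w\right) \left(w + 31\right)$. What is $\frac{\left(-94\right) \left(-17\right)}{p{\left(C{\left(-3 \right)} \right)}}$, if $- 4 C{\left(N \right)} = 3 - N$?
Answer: $- \frac{3196}{177} \approx -18.056$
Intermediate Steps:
$C{\left(N \right)} = - \frac{3}{4} + \frac{N}{4}$ ($C{\left(N \right)} = - \frac{3 - N}{4} = - \frac{3}{4} + \frac{N}{4}$)
$p{\left(w \right)} = 2 w \left(31 + w\right)$
$\frac{\left(-94\right) \left(-17\right)}{p{\left(C{\left(-3 \right)} \right)}} = \frac{\left(-94\right) \left(-17\right)}{2 \left(- \frac{3}{4} + \frac{1}{4} \left(-3\right)\right) \left(31 + \left(- \frac{3}{4} + \frac{1}{4} \left(-3\right)\right)\right)} = \frac{1598}{2 \left(- \frac{3}{4} - \frac{3}{4}\right) \left(31 - \frac{3}{2}\right)} = \frac{1598}{2 \left(- \frac{3}{2}\right) \left(31 - \frac{3}{2}\right)} = \frac{1598}{2 \left(- \frac{3}{2}\right) \frac{59}{2}} = \frac{1598}{- \frac{177}{2}} = 1598 \left(- \frac{2}{177}\right) = - \frac{3196}{177}$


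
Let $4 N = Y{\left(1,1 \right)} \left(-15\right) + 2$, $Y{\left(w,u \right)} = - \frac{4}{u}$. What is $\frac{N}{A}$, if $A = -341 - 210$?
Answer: $- \frac{31}{1102} \approx -0.028131$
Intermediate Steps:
$N = \frac{31}{2}$ ($N = \frac{- \frac{4}{1} \left(-15\right) + 2}{4} = \frac{\left(-4\right) 1 \left(-15\right) + 2}{4} = \frac{\left(-4\right) \left(-15\right) + 2}{4} = \frac{60 + 2}{4} = \frac{1}{4} \cdot 62 = \frac{31}{2} \approx 15.5$)
$A = -551$
$\frac{N}{A} = \frac{31}{2 \left(-551\right)} = \frac{31}{2} \left(- \frac{1}{551}\right) = - \frac{31}{1102}$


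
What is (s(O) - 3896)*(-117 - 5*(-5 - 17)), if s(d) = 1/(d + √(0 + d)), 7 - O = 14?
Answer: 218183/8 + I*√7/8 ≈ 27273.0 + 0.33072*I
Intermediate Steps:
O = -7 (O = 7 - 1*14 = 7 - 14 = -7)
s(d) = 1/(d + √d)
(s(O) - 3896)*(-117 - 5*(-5 - 17)) = (1/(-7 + √(-7)) - 3896)*(-117 - 5*(-5 - 17)) = (1/(-7 + I*√7) - 3896)*(-117 - 5*(-22)) = (-3896 + 1/(-7 + I*√7))*(-117 + 110) = (-3896 + 1/(-7 + I*√7))*(-7) = 27272 - 7/(-7 + I*√7)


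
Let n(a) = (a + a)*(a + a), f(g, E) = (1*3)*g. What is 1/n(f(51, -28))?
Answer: 1/93636 ≈ 1.0680e-5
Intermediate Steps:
f(g, E) = 3*g
n(a) = 4*a² (n(a) = (2*a)*(2*a) = 4*a²)
1/n(f(51, -28)) = 1/(4*(3*51)²) = 1/(4*153²) = 1/(4*23409) = 1/93636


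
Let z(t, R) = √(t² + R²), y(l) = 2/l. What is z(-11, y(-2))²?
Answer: 122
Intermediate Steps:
z(t, R) = √(R² + t²)
z(-11, y(-2))² = (√((2/(-2))² + (-11)²))² = (√((2*(-½))² + 121))² = (√((-1)² + 121))² = (√(1 + 121))² = (√122)² = 122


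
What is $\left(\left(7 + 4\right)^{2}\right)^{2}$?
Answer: $14641$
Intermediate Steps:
$\left(\left(7 + 4\right)^{2}\right)^{2} = \left(11^{2}\right)^{2} = 121^{2} = 14641$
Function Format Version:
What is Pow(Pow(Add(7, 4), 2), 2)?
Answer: 14641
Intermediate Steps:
Pow(Pow(Add(7, 4), 2), 2) = Pow(Pow(11, 2), 2) = Pow(121, 2) = 14641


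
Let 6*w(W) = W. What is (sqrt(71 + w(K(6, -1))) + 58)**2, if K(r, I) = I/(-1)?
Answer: (348 + sqrt(2562))**2/36 ≈ 4413.8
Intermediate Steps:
K(r, I) = -I (K(r, I) = I*(-1) = -I)
w(W) = W/6
(sqrt(71 + w(K(6, -1))) + 58)**2 = (sqrt(71 + (-1*(-1))/6) + 58)**2 = (sqrt(71 + (1/6)*1) + 58)**2 = (sqrt(71 + 1/6) + 58)**2 = (sqrt(427/6) + 58)**2 = (sqrt(2562)/6 + 58)**2 = (58 + sqrt(2562)/6)**2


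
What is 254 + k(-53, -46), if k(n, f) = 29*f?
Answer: -1080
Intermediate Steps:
254 + k(-53, -46) = 254 + 29*(-46) = 254 - 1334 = -1080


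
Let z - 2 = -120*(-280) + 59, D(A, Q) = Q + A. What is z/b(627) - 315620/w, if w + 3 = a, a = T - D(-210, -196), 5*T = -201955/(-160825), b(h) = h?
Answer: -4940541402179/6777124497 ≈ -729.00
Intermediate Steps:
D(A, Q) = A + Q
T = 40391/160825 (T = (-201955/(-160825))/5 = (-201955*(-1/160825))/5 = (⅕)*(40391/32165) = 40391/160825 ≈ 0.25115)
z = 33661 (z = 2 + (-120*(-280) + 59) = 2 + (33600 + 59) = 2 + 33659 = 33661)
a = 65335341/160825 (a = 40391/160825 - (-210 - 196) = 40391/160825 - 1*(-406) = 40391/160825 + 406 = 65335341/160825 ≈ 406.25)
w = 64852866/160825 (w = -3 + 65335341/160825 = 64852866/160825 ≈ 403.25)
z/b(627) - 315620/w = 33661/627 - 315620/64852866/160825 = 33661*(1/627) - 315620*160825/64852866 = 33661/627 - 25379793250/32426433 = -4940541402179/6777124497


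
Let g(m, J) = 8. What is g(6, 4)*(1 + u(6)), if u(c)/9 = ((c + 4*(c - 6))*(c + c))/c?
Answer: 872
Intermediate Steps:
u(c) = -432 + 90*c (u(c) = 9*(((c + 4*(c - 6))*(c + c))/c) = 9*(((c + 4*(-6 + c))*(2*c))/c) = 9*(((c + (-24 + 4*c))*(2*c))/c) = 9*(((-24 + 5*c)*(2*c))/c) = 9*((2*c*(-24 + 5*c))/c) = 9*(-48 + 10*c) = -432 + 90*c)
g(6, 4)*(1 + u(6)) = 8*(1 + (-432 + 90*6)) = 8*(1 + (-432 + 540)) = 8*(1 + 108) = 8*109 = 872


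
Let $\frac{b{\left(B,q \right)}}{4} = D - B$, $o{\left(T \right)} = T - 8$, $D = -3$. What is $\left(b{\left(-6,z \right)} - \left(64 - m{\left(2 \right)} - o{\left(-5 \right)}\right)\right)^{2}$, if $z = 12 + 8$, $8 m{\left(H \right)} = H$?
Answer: $\frac{67081}{16} \approx 4192.6$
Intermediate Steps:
$m{\left(H \right)} = \frac{H}{8}$
$o{\left(T \right)} = -8 + T$
$z = 20$
$b{\left(B,q \right)} = -12 - 4 B$ ($b{\left(B,q \right)} = 4 \left(-3 - B\right) = -12 - 4 B$)
$\left(b{\left(-6,z \right)} - \left(64 - m{\left(2 \right)} - o{\left(-5 \right)}\right)\right)^{2} = \left(\left(-12 - -24\right) + \left(\left(\left(-8 - 5\right) + \frac{1}{8} \cdot 2\right) - 64\right)\right)^{2} = \left(\left(-12 + 24\right) + \left(\left(-13 + \frac{1}{4}\right) - 64\right)\right)^{2} = \left(12 - \frac{307}{4}\right)^{2} = \left(- \frac{259}{4}\right)^{2} = \frac{67081}{16}$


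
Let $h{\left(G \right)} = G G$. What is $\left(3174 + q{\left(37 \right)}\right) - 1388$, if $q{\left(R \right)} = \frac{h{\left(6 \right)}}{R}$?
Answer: $\frac{66118}{37} \approx 1787.0$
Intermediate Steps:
$h{\left(G \right)} = G^{2}$
$q{\left(R \right)} = \frac{36}{R}$ ($q{\left(R \right)} = \frac{6^{2}}{R} = \frac{36}{R}$)
$\left(3174 + q{\left(37 \right)}\right) - 1388 = \left(3174 + \frac{36}{37}\right) - 1388 = \frac{117474}{37} - 1388 = \frac{66118}{37}$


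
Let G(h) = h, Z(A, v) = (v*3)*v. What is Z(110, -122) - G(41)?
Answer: 44611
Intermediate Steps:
Z(A, v) = 3*v² (Z(A, v) = (3*v)*v = 3*v²)
Z(110, -122) - G(41) = 3*(-122)² - 1*41 = 3*14884 - 41 = 44652 - 41 = 44611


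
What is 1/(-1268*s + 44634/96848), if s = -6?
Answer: 48424/368432109 ≈ 0.00013143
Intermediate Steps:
1/(-1268*s + 44634/96848) = 1/(-1268*(-6) + 44634/96848) = 1/(7608 + 44634*(1/96848)) = 1/(7608 + 22317/48424) = 1/(368432109/48424) = 48424/368432109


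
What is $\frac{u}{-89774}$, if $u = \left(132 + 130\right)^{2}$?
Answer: $- \frac{34322}{44887} \approx -0.76463$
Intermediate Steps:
$u = 68644$ ($u = 262^{2} = 68644$)
$\frac{u}{-89774} = \frac{68644}{-89774} = 68644 \left(- \frac{1}{89774}\right) = - \frac{34322}{44887}$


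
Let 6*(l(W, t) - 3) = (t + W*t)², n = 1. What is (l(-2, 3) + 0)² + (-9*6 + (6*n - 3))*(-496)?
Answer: 101265/4 ≈ 25316.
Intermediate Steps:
l(W, t) = 3 + (t + W*t)²/6
(l(-2, 3) + 0)² + (-9*6 + (6*n - 3))*(-496) = ((3 + (⅙)*3²*(1 - 2)²) + 0)² + (-9*6 + (6*1 - 3))*(-496) = ((3 + (⅙)*9*(-1)²) + 0)² + (-54 + (6 - 3))*(-496) = ((3 + (⅙)*9*1) + 0)² + (-54 + 3)*(-496) = ((3 + 3/2) + 0)² - 51*(-496) = (9/2 + 0)² + 25296 = (9/2)² + 25296 = 81/4 + 25296 = 101265/4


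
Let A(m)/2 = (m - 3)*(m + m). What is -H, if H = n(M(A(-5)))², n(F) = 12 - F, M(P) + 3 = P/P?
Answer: -196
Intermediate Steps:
A(m) = 4*m*(-3 + m) (A(m) = 2*((m - 3)*(m + m)) = 2*((-3 + m)*(2*m)) = 2*(2*m*(-3 + m)) = 4*m*(-3 + m))
M(P) = -2 (M(P) = -3 + P/P = -3 + 1 = -2)
H = 196 (H = (12 - 1*(-2))² = (12 + 2)² = 14² = 196)
-H = -1*196 = -196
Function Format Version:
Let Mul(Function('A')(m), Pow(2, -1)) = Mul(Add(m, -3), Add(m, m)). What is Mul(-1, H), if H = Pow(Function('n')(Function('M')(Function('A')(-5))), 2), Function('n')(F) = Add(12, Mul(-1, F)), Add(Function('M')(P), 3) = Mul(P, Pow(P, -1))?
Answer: -196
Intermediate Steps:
Function('A')(m) = Mul(4, m, Add(-3, m)) (Function('A')(m) = Mul(2, Mul(Add(m, -3), Add(m, m))) = Mul(2, Mul(Add(-3, m), Mul(2, m))) = Mul(2, Mul(2, m, Add(-3, m))) = Mul(4, m, Add(-3, m)))
Function('M')(P) = -2 (Function('M')(P) = Add(-3, Mul(P, Pow(P, -1))) = Add(-3, 1) = -2)
H = 196 (H = Pow(Add(12, Mul(-1, -2)), 2) = Pow(Add(12, 2), 2) = Pow(14, 2) = 196)
Mul(-1, H) = Mul(-1, 196) = -196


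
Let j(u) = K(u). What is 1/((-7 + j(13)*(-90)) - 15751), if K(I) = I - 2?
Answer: -1/16748 ≈ -5.9709e-5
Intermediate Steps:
K(I) = -2 + I
j(u) = -2 + u
1/((-7 + j(13)*(-90)) - 15751) = 1/((-7 + (-2 + 13)*(-90)) - 15751) = 1/((-7 + 11*(-90)) - 15751) = 1/((-7 - 990) - 15751) = 1/(-997 - 15751) = 1/(-16748) = -1/16748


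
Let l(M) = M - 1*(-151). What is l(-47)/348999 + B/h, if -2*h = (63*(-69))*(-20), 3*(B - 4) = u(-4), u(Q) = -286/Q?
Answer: -1483693/4334567580 ≈ -0.00034229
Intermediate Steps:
l(M) = 151 + M (l(M) = M + 151 = 151 + M)
B = 167/6 (B = 4 + (-286/(-4))/3 = 4 + (-286*(-1/4))/3 = 4 + (1/3)*(143/2) = 4 + 143/6 = 167/6 ≈ 27.833)
h = -43470 (h = -63*(-69)*(-20)/2 = -(-4347)*(-20)/2 = -1/2*86940 = -43470)
l(-47)/348999 + B/h = (151 - 47)/348999 + (167/6)/(-43470) = 104*(1/348999) + (167/6)*(-1/43470) = 104/348999 - 167/260820 = -1483693/4334567580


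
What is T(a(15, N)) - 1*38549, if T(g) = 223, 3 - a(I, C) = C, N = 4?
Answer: -38326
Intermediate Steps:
a(I, C) = 3 - C
T(a(15, N)) - 1*38549 = 223 - 1*38549 = 223 - 38549 = -38326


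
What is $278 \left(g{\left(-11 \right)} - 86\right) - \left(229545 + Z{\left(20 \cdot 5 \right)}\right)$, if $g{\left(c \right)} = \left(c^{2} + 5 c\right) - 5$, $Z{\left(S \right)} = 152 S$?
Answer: $-251695$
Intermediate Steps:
$g{\left(c \right)} = -5 + c^{2} + 5 c$
$278 \left(g{\left(-11 \right)} - 86\right) - \left(229545 + Z{\left(20 \cdot 5 \right)}\right) = 278 \left(\left(-5 + \left(-11\right)^{2} + 5 \left(-11\right)\right) - 86\right) - \left(229545 + 152 \cdot 20 \cdot 5\right) = 278 \left(\left(-5 + 121 - 55\right) - 86\right) - \left(229545 + 152 \cdot 100\right) = 278 \left(61 - 86\right) - \left(229545 + 15200\right) = 278 \left(-25\right) - 244745 = -6950 - 244745 = -251695$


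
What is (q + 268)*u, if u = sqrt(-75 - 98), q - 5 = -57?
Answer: 216*I*sqrt(173) ≈ 2841.0*I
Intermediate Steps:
q = -52 (q = 5 - 57 = -52)
u = I*sqrt(173) (u = sqrt(-173) = I*sqrt(173) ≈ 13.153*I)
(q + 268)*u = (-52 + 268)*(I*sqrt(173)) = 216*(I*sqrt(173)) = 216*I*sqrt(173)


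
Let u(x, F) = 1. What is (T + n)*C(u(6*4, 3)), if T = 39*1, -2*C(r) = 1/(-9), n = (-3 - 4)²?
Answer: 44/9 ≈ 4.8889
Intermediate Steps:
n = 49 (n = (-7)² = 49)
C(r) = 1/18 (C(r) = -½/(-9) = -½*(-⅑) = 1/18)
T = 39
(T + n)*C(u(6*4, 3)) = (39 + 49)*(1/18) = 88*(1/18) = 44/9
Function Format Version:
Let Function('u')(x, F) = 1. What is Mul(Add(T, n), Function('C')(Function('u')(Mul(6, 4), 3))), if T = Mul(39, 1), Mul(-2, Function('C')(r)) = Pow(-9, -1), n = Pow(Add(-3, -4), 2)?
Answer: Rational(44, 9) ≈ 4.8889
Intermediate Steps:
n = 49 (n = Pow(-7, 2) = 49)
Function('C')(r) = Rational(1, 18) (Function('C')(r) = Mul(Rational(-1, 2), Pow(-9, -1)) = Mul(Rational(-1, 2), Rational(-1, 9)) = Rational(1, 18))
T = 39
Mul(Add(T, n), Function('C')(Function('u')(Mul(6, 4), 3))) = Mul(Add(39, 49), Rational(1, 18)) = Mul(88, Rational(1, 18)) = Rational(44, 9)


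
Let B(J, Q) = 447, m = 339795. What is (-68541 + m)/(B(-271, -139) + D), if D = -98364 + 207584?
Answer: 271254/109667 ≈ 2.4734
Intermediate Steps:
D = 109220
(-68541 + m)/(B(-271, -139) + D) = (-68541 + 339795)/(447 + 109220) = 271254/109667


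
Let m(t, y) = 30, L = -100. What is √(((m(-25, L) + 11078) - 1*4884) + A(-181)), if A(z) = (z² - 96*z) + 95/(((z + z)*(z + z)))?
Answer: √7385770979/362 ≈ 237.40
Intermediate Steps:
A(z) = z² - 96*z + 95/(4*z²) (A(z) = (z² - 96*z) + 95/(((2*z)*(2*z))) = (z² - 96*z) + 95/((4*z²)) = (z² - 96*z) + 95*(1/(4*z²)) = (z² - 96*z) + 95/(4*z²) = z² - 96*z + 95/(4*z²))
√(((m(-25, L) + 11078) - 1*4884) + A(-181)) = √(((30 + 11078) - 1*4884) + ((-181)² - 96*(-181) + (95/4)/(-181)²)) = √((11108 - 4884) + (32761 + 17376 + (95/4)*(1/32761))) = √(6224 + (32761 + 17376 + 95/131044)) = √(6224 + 6570153123/131044) = √(7385770979/131044) = √7385770979/362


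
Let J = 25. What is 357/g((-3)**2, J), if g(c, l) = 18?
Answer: 119/6 ≈ 19.833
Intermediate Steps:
357/g((-3)**2, J) = 357/18 = 357*(1/18) = 119/6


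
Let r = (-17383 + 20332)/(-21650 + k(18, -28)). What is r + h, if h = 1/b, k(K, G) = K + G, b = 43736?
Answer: -10746317/78943480 ≈ -0.13613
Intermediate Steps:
k(K, G) = G + K
h = 1/43736 ≈ 2.2864e-5
r = -983/7220 (r = (-17383 + 20332)/(-21650 + (-28 + 18)) = 2949/(-21650 - 10) = 2949/(-21660) = 2949*(-1/21660) = -983/7220 ≈ -0.13615)
r + h = -983/7220 + 1/43736 = -10746317/78943480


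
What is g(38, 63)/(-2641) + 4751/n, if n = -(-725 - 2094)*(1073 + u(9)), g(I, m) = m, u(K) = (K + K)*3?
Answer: -187604428/8390491333 ≈ -0.022359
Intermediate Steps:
u(K) = 6*K (u(K) = (2*K)*3 = 6*K)
n = 3177013 (n = -(-725 - 2094)*(1073 + 6*9) = -(-2819)*(1073 + 54) = -(-2819)*1127 = -1*(-3177013) = 3177013)
g(38, 63)/(-2641) + 4751/n = 63/(-2641) + 4751/3177013 = 63*(-1/2641) + 4751*(1/3177013) = -63/2641 + 4751/3177013 = -187604428/8390491333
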